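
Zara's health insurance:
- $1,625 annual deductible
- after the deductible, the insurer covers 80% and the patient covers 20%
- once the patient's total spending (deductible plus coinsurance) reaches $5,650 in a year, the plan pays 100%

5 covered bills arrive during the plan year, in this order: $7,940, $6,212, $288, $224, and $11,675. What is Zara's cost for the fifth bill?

Bill 1, $7,940: $1,625 to deductible, leaving $6,315; coinsurance $6,315 × 20% = $1,263. Patient pays $2,888; OOP now $2,888.
Bill 2, $6,212: 20% coinsurance on $6,212 = $1,242.40. Patient pays $1,242.40; OOP now $4,130.40.
Bill 3, $288: 20% coinsurance on $288 = $57.60. Patient owes $57.60 (running OOP $4,188).
Bill 4, $224: deductible already satisfied, so patient's share is 20% × $224 = $44.80. Patient pays $44.80; OOP now $4,232.80.
Bill 5, $11,675: 20% coinsurance on $11,675 = $2,335. OOP would hit $6,567.80 > $5,650, so the cap limits the patient to $5,650 − $4,232.80 = $1,417.20.

$1,417.20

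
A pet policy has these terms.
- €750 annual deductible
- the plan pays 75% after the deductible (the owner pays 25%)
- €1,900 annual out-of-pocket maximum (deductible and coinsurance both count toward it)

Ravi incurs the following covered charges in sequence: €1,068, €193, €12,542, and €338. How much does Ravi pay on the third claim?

Claim 1 (€1,068): deductible takes €750, €318 remains; coinsurance €318 × 25% = €79.50. Cost to owner: €829.50. OOP to date €829.50.
Claim 2 (€193): 25% coinsurance on €193 = €48.25. Owner pays €48.25; OOP now €877.75.
Claim 3 (€12,542): deductible already satisfied, so owner's share is 25% × €12,542 = €3,135.50. OOP would hit €4,013.25 > €1,900, so the cap limits the owner to €1,900 − €877.75 = €1,022.25.

€1,022.25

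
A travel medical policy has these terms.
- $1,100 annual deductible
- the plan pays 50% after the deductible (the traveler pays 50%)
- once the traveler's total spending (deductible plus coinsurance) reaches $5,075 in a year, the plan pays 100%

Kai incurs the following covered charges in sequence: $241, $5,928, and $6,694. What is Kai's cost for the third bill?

Claim 1 — $241: entire amount goes to the deductible. Cost to traveler: $241. OOP to date $241.
Claim 2 — $5,928: deductible takes $859, $5,069 remains; 50% of $5,069 = $2,534.50. Traveler pays $3,393.50; OOP now $3,634.50.
Claim 3 — $6,694: deductible already satisfied, so traveler's share is 50% × $6,694 = $3,347. OOP would hit $6,981.50 > $5,075, so the cap limits the traveler to $5,075 − $3,634.50 = $1,440.50.

$1,440.50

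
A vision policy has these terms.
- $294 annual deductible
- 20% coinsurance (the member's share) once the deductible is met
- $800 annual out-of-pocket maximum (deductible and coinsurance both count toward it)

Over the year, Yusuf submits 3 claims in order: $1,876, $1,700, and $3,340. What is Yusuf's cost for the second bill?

$189.60

Claim 1 ($1,876): deductible takes $294, $1,582 remains; 20% of $1,582 = $316.40. Member owes $610.40 (running OOP $610.40).
Claim 2 ($1,700): deductible already satisfied, so member's share is 20% × $1,700 = $340. Adding that to $610.40 gives $950.40, past the $800 cap; member pays only $800 − $610.40 = $189.60.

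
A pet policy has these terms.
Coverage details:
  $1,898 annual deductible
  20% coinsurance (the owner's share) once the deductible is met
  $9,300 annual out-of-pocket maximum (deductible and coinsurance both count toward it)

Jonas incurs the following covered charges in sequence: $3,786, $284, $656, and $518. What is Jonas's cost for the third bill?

Claim 1 ($3,786): $1,898 finishes the deductible; $1,888 goes to coinsurance; coinsurance $1,888 × 20% = $377.60. Owner owes $2,275.60 (running OOP $2,275.60).
Claim 2 ($284): 20% coinsurance on $284 = $56.80. Cost to owner: $56.80. OOP to date $2,332.40.
Claim 3 ($656): deductible met; 20% of $656 = $131.20. Owner pays $131.20; OOP now $2,463.60.

$131.20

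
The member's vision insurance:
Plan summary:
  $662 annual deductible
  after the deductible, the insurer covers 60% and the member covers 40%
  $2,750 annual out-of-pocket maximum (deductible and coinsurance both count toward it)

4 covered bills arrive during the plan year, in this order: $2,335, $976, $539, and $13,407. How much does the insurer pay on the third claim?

$323.40

Bill 1, $2,335: $662 to deductible, leaving $1,673; member's 40% is $669.20. Member owes $1,331.20 (running OOP $1,331.20). Insurer: $2,335 − $1,331.20 = $1,003.80.
Bill 2, $976: deductible met; 40% of $976 = $390.40. Member owes $390.40 (running OOP $1,721.60). Insurer: $976 − $390.40 = $585.60.
Bill 3, $539: deductible already satisfied, so member's share is 40% × $539 = $215.60. Member pays $215.60; OOP now $1,937.20. Plan pays $539 − $215.60 = $323.40.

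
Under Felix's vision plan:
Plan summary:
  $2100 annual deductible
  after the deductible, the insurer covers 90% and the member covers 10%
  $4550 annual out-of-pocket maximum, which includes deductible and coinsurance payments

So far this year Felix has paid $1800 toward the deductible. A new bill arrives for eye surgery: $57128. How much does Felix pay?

$2750

$1800 of the $2100 deductible is already met, leaving $300.
That leaves $57128 − $300 = $56828 for coinsurance.
10% of $56828 = $5682.80 falls to the member.
So the member owes $300 + $5682.80 = $5982.80 before any cap.
Adding $5982.80 to the $1800 already spent would give $7782.80, which exceeds the $4550 cap; the member pays just $4550 − $1800 = $2750.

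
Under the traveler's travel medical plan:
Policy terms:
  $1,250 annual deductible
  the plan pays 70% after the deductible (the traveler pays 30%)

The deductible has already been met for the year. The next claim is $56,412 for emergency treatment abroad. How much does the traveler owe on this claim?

With the deductible met, the entire $56,412 is subject to coinsurance.
Coinsurance: $56,412 × 30% = $16,923.60.

$16,923.60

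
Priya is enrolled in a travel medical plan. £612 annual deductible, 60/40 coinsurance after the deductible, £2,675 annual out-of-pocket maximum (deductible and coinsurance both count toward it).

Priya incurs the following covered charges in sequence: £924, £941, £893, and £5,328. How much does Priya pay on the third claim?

Claim 1 (£924): £612 finishes the deductible; £312 goes to coinsurance; coinsurance £312 × 40% = £124.80. Traveler pays £736.80; OOP now £736.80.
Claim 2 (£941): deductible already satisfied, so traveler's share is 40% × £941 = £376.40. Cost to traveler: £376.40. OOP to date £1,113.20.
Claim 3 (£893): deductible met; 40% of £893 = £357.20. Cost to traveler: £357.20. OOP to date £1,470.40.

£357.20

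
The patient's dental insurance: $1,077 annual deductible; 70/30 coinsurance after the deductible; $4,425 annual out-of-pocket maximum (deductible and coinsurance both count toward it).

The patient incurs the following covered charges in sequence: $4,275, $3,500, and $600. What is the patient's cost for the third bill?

$180

#1 ($4,275): $1,077 to deductible, leaving $3,198; 30% of $3,198 = $959.40. Patient owes $2,036.40 (running OOP $2,036.40).
#2 ($3,500): 30% coinsurance on $3,500 = $1,050. Patient owes $1,050 (running OOP $3,086.40).
#3 ($600): deductible met; 30% of $600 = $180. Patient pays $180; OOP now $3,266.40.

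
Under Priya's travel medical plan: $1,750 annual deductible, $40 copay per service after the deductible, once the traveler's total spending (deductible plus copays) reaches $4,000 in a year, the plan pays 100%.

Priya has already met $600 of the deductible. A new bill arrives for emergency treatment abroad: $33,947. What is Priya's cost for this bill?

$1,190

$600 of the $1,750 deductible is already met, leaving $1,150.
After the $1,150 deductible portion, $33,947 − $1,150 = $32,797 is subject to the copay.
Copay on this service: $40.
Traveler responsibility before any cap: $1,150 + $40 = $1,190.
Total out-of-pocket so far would be $600 + $1,190 = $1,790, below the $4,000 cap — no reduction.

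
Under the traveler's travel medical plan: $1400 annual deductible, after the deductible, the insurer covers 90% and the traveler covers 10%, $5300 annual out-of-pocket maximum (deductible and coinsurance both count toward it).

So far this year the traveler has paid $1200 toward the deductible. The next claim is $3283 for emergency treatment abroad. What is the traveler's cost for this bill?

Deductible still to meet: $1400 − $1200 = $200.
The remaining $3083 (= $3283 − $200) moves to coinsurance.
Traveler's 10% share of $3083 is $308.30.
So the traveler owes $200 + $308.30 = $508.30 before any cap.
Year-to-date out-of-pocket becomes $1200 + $508.30 = $1708.30, still under the $5300 maximum, so no cap applies.

$508.30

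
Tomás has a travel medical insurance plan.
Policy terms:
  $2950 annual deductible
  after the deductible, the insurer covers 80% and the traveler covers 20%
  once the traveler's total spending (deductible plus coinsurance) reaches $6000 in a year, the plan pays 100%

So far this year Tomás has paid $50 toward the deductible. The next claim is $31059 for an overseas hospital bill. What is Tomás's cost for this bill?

$5950

Remaining deductible: $2950 − $50 = $2900.
The remaining $28159 (= $31059 − $2900) moves to coinsurance.
Traveler's 20% share of $28159 is $5631.80.
That puts the traveler's cost at $2900 + $5631.80 = $8531.80 before any cap.
Adding $8531.80 to the $50 already spent would give $8581.80, which exceeds the $6000 cap; the traveler pays just $6000 − $50 = $5950.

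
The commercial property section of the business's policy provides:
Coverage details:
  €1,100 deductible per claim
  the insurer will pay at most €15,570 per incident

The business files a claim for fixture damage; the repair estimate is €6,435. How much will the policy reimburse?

€5,335

Subtract the deductible: €6,435 − €1,100 = €5,335.
€5,335 ≤ €15,570, so the limit doesn't bind; insurer pays €5,335.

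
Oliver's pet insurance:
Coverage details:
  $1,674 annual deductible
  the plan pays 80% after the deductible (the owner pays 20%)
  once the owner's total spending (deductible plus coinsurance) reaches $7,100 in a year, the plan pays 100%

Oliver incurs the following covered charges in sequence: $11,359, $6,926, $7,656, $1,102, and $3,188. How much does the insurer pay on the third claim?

#1 ($11,359): $1,674 to deductible, leaving $9,685; coinsurance $9,685 × 20% = $1,937. Owner pays $3,611; OOP now $3,611. Insurer: $11,359 − $3,611 = $7,748.
#2 ($6,926): 20% coinsurance on $6,926 = $1,385.20. Cost to owner: $1,385.20. OOP to date $4,996.20. Insurer: $6,926 − $1,385.20 = $5,540.80.
#3 ($7,656): deductible met; 20% of $7,656 = $1,531.20. Cost to owner: $1,531.20. OOP to date $6,527.40. Insurer: $7,656 − $1,531.20 = $6,124.80.

$6,124.80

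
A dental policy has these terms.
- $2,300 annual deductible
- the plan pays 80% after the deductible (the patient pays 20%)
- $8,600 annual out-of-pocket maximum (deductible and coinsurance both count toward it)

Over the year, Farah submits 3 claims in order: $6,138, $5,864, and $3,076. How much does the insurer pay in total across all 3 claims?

Claim 1 ($6,138): $2,300 to deductible, leaving $3,838; 20% of $3,838 = $767.60. Patient owes $3,067.60 (running OOP $3,067.60). Plan pays $6,138 − $3,067.60 = $3,070.40.
Claim 2 ($5,864): deductible met; 20% of $5,864 = $1,172.80. Patient pays $1,172.80; OOP now $4,240.40. Insurer: $5,864 − $1,172.80 = $4,691.20.
Claim 3 ($3,076): deductible met; 20% of $3,076 = $615.20. Patient owes $615.20 (running OOP $4,855.60). Insurer: $3,076 − $615.20 = $2,460.80.
Insurer total: $3,070.40 + $4,691.20 + $2,460.80 = $10,222.40.

$10,222.40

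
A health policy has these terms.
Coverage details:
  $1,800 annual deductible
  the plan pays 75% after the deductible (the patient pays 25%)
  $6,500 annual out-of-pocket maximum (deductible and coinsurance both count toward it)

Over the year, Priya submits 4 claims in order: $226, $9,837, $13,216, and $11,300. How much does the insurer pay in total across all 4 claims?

Bill 1, $226: entire amount goes to the deductible. Patient pays $226; OOP now $226. Insurer: $226 − $226 = $0.
Bill 2, $9,837: deductible takes $1,574, $8,263 remains; coinsurance $8,263 × 25% = $2,065.75. Patient owes $3,639.75 (running OOP $3,865.75). Insurer: $9,837 − $3,639.75 = $6,197.25.
Bill 3, $13,216: deductible already satisfied, so patient's share is 25% × $13,216 = $3,304. That would push OOP to $7,169.75, over the $6,500 cap, so patient pays $6,500 − $3,865.75 = $2,634.25. Insurer: $13,216 − $2,634.25 = $10,581.75.
Bill 4, $11,300: deductible already satisfied, so patient's share is 25% × $11,300 = $2,825. OOP would hit $9,325 > $6,500, so the cap limits the patient to $6,500 − $6,500 = $0. Insurer: $11,300 − $0 = $11,300.
Insurer total = bills − patient's total = $34,579 − $6,500 = $28,079.

$28,079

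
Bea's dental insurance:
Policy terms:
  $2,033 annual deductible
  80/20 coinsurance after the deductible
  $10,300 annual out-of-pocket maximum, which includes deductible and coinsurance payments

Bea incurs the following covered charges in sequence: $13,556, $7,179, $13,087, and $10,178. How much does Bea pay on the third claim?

#1 ($13,556): $2,033 to deductible, leaving $11,523; coinsurance $11,523 × 20% = $2,304.60. Patient owes $4,337.60 (running OOP $4,337.60).
#2 ($7,179): 20% coinsurance on $7,179 = $1,435.80. Cost to patient: $1,435.80. OOP to date $5,773.40.
#3 ($13,087): deductible met; 20% of $13,087 = $2,617.40. Patient owes $2,617.40 (running OOP $8,390.80).

$2,617.40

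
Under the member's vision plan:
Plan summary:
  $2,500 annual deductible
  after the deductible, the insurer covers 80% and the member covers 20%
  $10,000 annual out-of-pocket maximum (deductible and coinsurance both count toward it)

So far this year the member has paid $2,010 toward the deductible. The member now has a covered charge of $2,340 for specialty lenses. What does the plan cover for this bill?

$1,480

$2,010 of the $2,500 deductible is already met, leaving $490.
That leaves $2,340 − $490 = $1,850 for coinsurance.
Coinsurance: $1,850 × 20% = $370.
Member responsibility before any cap: $490 + $370 = $860.
Total out-of-pocket so far would be $2,010 + $860 = $2,870, below the $10,000 cap — no reduction.
Insurer pays the balance: $2,340 − $860 = $1,480.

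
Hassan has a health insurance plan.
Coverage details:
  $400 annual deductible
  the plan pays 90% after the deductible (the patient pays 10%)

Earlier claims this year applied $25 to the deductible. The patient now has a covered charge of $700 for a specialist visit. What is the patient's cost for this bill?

$407.50

Remaining deductible: $400 − $25 = $375.
After the $375 deductible portion, $700 − $375 = $325 is subject to coinsurance.
Patient's 10% share of $325 is $32.50.
So the patient owes $375 + $32.50 = $407.50.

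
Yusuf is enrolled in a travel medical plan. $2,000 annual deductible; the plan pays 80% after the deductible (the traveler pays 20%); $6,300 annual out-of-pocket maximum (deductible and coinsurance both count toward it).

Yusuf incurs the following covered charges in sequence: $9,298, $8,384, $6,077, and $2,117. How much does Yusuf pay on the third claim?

Bill 1, $9,298: $2,000 finishes the deductible; $7,298 goes to coinsurance; 20% of $7,298 = $1,459.60. Cost to traveler: $3,459.60. OOP to date $3,459.60.
Bill 2, $8,384: deductible already satisfied, so traveler's share is 20% × $8,384 = $1,676.80. Cost to traveler: $1,676.80. OOP to date $5,136.40.
Bill 3, $6,077: deductible met; 20% of $6,077 = $1,215.40. OOP would hit $6,351.80 > $6,300, so the cap limits the traveler to $6,300 − $5,136.40 = $1,163.60.

$1,163.60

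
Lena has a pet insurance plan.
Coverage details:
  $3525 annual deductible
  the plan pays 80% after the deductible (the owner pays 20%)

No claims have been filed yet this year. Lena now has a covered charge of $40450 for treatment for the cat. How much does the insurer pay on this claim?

The full $3525 deductible is still open; $3525 of this bill applies to it.
That leaves $40450 − $3525 = $36925 for coinsurance.
20% of $36925 = $7385 falls to the owner.
So the owner owes $3525 + $7385 = $10910.
The insurer covers the remainder: $40450 − $10910 = $29540.

$29540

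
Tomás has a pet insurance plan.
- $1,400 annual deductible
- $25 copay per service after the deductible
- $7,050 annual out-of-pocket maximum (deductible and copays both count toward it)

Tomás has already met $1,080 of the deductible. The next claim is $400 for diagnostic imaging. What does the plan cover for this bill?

$55

Remaining deductible: $1,400 − $1,080 = $320.
That leaves $400 − $320 = $80 for the copay.
Copay on this service: $25.
That puts the owner's cost at $320 + $25 = $345 before any cap.
Total out-of-pocket so far would be $1,080 + $345 = $1,425, below the $7,050 cap — no reduction.
Insurer pays the balance: $400 − $345 = $55.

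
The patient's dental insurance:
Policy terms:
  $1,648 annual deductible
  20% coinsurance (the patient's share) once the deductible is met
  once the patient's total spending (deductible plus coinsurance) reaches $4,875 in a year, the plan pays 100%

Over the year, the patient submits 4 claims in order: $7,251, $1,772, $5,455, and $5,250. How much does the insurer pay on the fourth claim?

$4,589

Claim 1 — $7,251: $1,648 finishes the deductible; $5,603 goes to coinsurance; patient's 20% is $1,120.60. Patient pays $2,768.60; OOP now $2,768.60. Insurer: $7,251 − $2,768.60 = $4,482.40.
Claim 2 — $1,772: 20% coinsurance on $1,772 = $354.40. Patient pays $354.40; OOP now $3,123. Insurer: $1,772 − $354.40 = $1,417.60.
Claim 3 — $5,455: deductible met; 20% of $5,455 = $1,091. Cost to patient: $1,091. OOP to date $4,214. Plan pays $5,455 − $1,091 = $4,364.
Claim 4 — $5,250: 20% coinsurance on $5,250 = $1,050. OOP would hit $5,264 > $4,875, so the cap limits the patient to $4,875 − $4,214 = $661. Plan pays $5,250 − $661 = $4,589.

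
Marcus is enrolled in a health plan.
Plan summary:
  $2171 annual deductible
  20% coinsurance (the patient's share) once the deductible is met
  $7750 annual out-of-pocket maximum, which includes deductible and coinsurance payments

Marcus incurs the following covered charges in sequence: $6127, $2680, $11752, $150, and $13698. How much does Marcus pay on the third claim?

Claim 1 — $6127: $2171 to deductible, leaving $3956; patient's 20% is $791.20. Patient pays $2962.20; OOP now $2962.20.
Claim 2 — $2680: 20% coinsurance on $2680 = $536. Cost to patient: $536. OOP to date $3498.20.
Claim 3 — $11752: deductible met; 20% of $11752 = $2350.40. Patient pays $2350.40; OOP now $5848.60.

$2350.40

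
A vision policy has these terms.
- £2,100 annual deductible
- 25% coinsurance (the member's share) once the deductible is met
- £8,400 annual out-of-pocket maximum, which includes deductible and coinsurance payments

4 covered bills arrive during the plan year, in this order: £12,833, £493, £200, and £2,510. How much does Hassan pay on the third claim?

Bill 1, £12,833: deductible takes £2,100, £10,733 remains; 25% of £10,733 = £2,683.25. Cost to member: £4,783.25. OOP to date £4,783.25.
Bill 2, £493: 25% coinsurance on £493 = £123.25. Member pays £123.25; OOP now £4,906.50.
Bill 3, £200: deductible met; 25% of £200 = £50. Member pays £50; OOP now £4,956.50.

£50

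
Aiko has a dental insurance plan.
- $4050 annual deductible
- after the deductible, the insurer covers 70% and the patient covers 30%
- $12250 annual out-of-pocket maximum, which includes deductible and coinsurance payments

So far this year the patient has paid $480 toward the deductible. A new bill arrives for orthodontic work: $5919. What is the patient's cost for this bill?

$480 of the $4050 deductible is already met, leaving $3570.
That leaves $5919 − $3570 = $2349 for coinsurance.
30% of $2349 = $704.70 falls to the patient.
So the patient owes $3570 + $704.70 = $4274.70 before any cap.
Year-to-date out-of-pocket becomes $480 + $4274.70 = $4754.70, still under the $12250 maximum, so no cap applies.

$4274.70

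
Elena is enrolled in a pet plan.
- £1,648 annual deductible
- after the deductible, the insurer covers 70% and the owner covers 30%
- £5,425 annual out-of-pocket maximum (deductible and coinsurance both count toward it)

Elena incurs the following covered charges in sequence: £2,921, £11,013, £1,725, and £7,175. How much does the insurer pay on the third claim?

£1,633.80

Claim 1 (£2,921): £1,648 to deductible, leaving £1,273; owner's 30% is £381.90. Owner pays £2,029.90; OOP now £2,029.90. Insurer: £2,921 − £2,029.90 = £891.10.
Claim 2 (£11,013): deductible already satisfied, so owner's share is 30% × £11,013 = £3,303.90. Owner pays £3,303.90; OOP now £5,333.80. Insurer: £11,013 − £3,303.90 = £7,709.10.
Claim 3 (£1,725): deductible met; 30% of £1,725 = £517.50. Adding that to £5,333.80 gives £5,851.30, past the £5,425 cap; owner pays only £5,425 − £5,333.80 = £91.20. Insurer: £1,725 − £91.20 = £1,633.80.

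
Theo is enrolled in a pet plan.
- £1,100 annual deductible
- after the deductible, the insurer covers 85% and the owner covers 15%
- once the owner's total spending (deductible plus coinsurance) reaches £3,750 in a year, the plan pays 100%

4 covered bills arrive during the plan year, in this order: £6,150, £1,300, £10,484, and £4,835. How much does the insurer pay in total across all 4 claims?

£19,019

Claim 1 — £6,150: deductible takes £1,100, £5,050 remains; 15% of £5,050 = £757.50. Cost to owner: £1,857.50. OOP to date £1,857.50. Plan pays £6,150 − £1,857.50 = £4,292.50.
Claim 2 — £1,300: deductible already satisfied, so owner's share is 15% × £1,300 = £195. Owner owes £195 (running OOP £2,052.50). Plan pays £1,300 − £195 = £1,105.
Claim 3 — £10,484: deductible met; 15% of £10,484 = £1,572.60. Owner owes £1,572.60 (running OOP £3,625.10). Insurer: £10,484 − £1,572.60 = £8,911.40.
Claim 4 — £4,835: 15% coinsurance on £4,835 = £725.25. OOP would hit £4,350.35 > £3,750, so the cap limits the owner to £3,750 − £3,625.10 = £124.90. Plan pays £4,835 − £124.90 = £4,710.10.
Insurer total: £4,292.50 + £1,105 + £8,911.40 + £4,710.10 = £19,019.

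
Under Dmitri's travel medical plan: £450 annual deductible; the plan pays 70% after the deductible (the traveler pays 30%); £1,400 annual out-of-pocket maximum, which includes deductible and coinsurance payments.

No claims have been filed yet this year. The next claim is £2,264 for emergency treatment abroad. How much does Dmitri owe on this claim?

Nothing has been paid toward the £450 deductible, so the first £450 of this charge is applied there.
The remaining £1,814 (= £2,264 − £450) moves to coinsurance.
Traveler's 30% share of £1,814 is £544.20.
That puts the traveler's cost at £450 + £544.20 = £994.20 before any cap.
Total out-of-pocket so far would be £0 + £994.20 = £994.20, below the £1,400 cap — no reduction.

£994.20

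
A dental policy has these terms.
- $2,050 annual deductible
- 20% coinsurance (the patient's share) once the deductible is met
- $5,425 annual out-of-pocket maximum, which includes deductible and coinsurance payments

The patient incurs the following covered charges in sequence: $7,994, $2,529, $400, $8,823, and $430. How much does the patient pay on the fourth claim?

$1,600.40

Claim 1 ($7,994): $2,050 finishes the deductible; $5,944 goes to coinsurance; 20% of $5,944 = $1,188.80. Patient pays $3,238.80; OOP now $3,238.80.
Claim 2 ($2,529): 20% coinsurance on $2,529 = $505.80. Patient owes $505.80 (running OOP $3,744.60).
Claim 3 ($400): deductible met; 20% of $400 = $80. Patient owes $80 (running OOP $3,824.60).
Claim 4 ($8,823): deductible already satisfied, so patient's share is 20% × $8,823 = $1,764.60. That would push OOP to $5,589.20, over the $5,425 cap, so patient pays $5,425 − $3,824.60 = $1,600.40.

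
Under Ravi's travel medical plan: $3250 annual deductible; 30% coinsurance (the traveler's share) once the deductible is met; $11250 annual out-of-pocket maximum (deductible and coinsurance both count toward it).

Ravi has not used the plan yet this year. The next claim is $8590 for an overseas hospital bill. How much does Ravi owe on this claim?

Nothing has been paid toward the $3250 deductible, so the first $3250 of this charge is applied there.
The remaining $5340 (= $8590 − $3250) moves to coinsurance.
Coinsurance: $5340 × 30% = $1602.
So the traveler owes $3250 + $1602 = $4852 before any cap.
Year-to-date out-of-pocket becomes $0 + $4852 = $4852, still under the $11250 maximum, so no cap applies.

$4852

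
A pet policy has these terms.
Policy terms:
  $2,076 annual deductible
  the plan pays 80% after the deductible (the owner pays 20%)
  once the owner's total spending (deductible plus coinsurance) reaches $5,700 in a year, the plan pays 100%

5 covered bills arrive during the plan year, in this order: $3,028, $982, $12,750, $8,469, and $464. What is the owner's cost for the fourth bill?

$687.20

Bill 1, $3,028: deductible takes $2,076, $952 remains; coinsurance $952 × 20% = $190.40. Owner owes $2,266.40 (running OOP $2,266.40).
Bill 2, $982: deductible already satisfied, so owner's share is 20% × $982 = $196.40. Cost to owner: $196.40. OOP to date $2,462.80.
Bill 3, $12,750: 20% coinsurance on $12,750 = $2,550. Owner owes $2,550 (running OOP $5,012.80).
Bill 4, $8,469: deductible already satisfied, so owner's share is 20% × $8,469 = $1,693.80. OOP would hit $6,706.60 > $5,700, so the cap limits the owner to $5,700 − $5,012.80 = $687.20.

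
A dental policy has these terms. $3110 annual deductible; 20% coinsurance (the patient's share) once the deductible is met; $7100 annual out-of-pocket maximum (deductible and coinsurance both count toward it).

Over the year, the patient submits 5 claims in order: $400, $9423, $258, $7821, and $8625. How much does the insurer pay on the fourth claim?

$6256.80

Bill 1, $400: all of it applies to the deductible. Cost to patient: $400. OOP to date $400. Plan pays $400 − $400 = $0.
Bill 2, $9423: deductible takes $2710, $6713 remains; coinsurance $6713 × 20% = $1342.60. Patient pays $4052.60; OOP now $4452.60. Insurer: $9423 − $4052.60 = $5370.40.
Bill 3, $258: 20% coinsurance on $258 = $51.60. Cost to patient: $51.60. OOP to date $4504.20. Insurer: $258 − $51.60 = $206.40.
Bill 4, $7821: deductible met; 20% of $7821 = $1564.20. Cost to patient: $1564.20. OOP to date $6068.40. Plan pays $7821 − $1564.20 = $6256.80.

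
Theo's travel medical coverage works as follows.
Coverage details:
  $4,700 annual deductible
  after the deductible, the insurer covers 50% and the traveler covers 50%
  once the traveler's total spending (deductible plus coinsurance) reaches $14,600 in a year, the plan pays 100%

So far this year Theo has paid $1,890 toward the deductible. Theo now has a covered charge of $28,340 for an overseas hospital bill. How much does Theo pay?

Deductible still to meet: $4,700 − $1,890 = $2,810.
The remaining $25,530 (= $28,340 − $2,810) moves to coinsurance.
Coinsurance: $25,530 × 50% = $12,765.
That puts the traveler's cost at $2,810 + $12,765 = $15,575 before any cap.
Adding $15,575 to the $1,890 already spent would give $17,465, which exceeds the $14,600 cap; the traveler pays just $14,600 − $1,890 = $12,710.

$12,710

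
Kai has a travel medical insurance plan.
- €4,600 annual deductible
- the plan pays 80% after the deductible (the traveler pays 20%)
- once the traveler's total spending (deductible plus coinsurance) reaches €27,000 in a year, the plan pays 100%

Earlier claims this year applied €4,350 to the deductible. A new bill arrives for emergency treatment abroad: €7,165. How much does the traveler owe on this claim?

Deductible still to meet: €4,600 − €4,350 = €250.
That leaves €7,165 − €250 = €6,915 for coinsurance.
Traveler's 20% share of €6,915 is €1,383.
That puts the traveler's cost at €250 + €1,383 = €1,633 before any cap.
Total out-of-pocket so far would be €4,350 + €1,633 = €5,983, below the €27,000 cap — no reduction.

€1,633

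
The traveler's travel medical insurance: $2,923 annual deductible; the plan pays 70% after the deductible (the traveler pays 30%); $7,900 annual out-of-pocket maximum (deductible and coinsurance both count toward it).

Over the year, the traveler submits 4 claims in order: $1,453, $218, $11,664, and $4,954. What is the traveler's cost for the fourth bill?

Claim 1 ($1,453): all of it applies to the deductible. Traveler owes $1,453 (running OOP $1,453).
Claim 2 ($218): fully absorbed by the deductible. Cost to traveler: $218. OOP to date $1,671.
Claim 3 ($11,664): deductible takes $1,252, $10,412 remains; traveler's 30% is $3,123.60. Traveler owes $4,375.60 (running OOP $6,046.60).
Claim 4 ($4,954): deductible met; 30% of $4,954 = $1,486.20. Traveler owes $1,486.20 (running OOP $7,532.80).

$1,486.20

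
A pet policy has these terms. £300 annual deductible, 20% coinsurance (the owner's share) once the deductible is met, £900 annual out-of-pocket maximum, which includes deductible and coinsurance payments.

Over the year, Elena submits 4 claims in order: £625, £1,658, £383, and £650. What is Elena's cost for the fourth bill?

£126.80

Claim 1 (£625): deductible takes £300, £325 remains; coinsurance £325 × 20% = £65. Owner pays £365; OOP now £365.
Claim 2 (£1,658): deductible met; 20% of £1,658 = £331.60. Owner pays £331.60; OOP now £696.60.
Claim 3 (£383): 20% coinsurance on £383 = £76.60. Cost to owner: £76.60. OOP to date £773.20.
Claim 4 (£650): deductible already satisfied, so owner's share is 20% × £650 = £130. That would push OOP to £903.20, over the £900 cap, so owner pays £900 − £773.20 = £126.80.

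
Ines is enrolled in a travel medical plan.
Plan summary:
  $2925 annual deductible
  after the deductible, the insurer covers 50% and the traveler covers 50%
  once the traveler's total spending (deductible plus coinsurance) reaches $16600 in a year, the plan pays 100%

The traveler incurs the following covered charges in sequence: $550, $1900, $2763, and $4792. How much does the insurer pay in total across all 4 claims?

$3540

Claim 1 ($550): entire amount goes to the deductible. Cost to traveler: $550. OOP to date $550. Insurer: $550 − $550 = $0.
Claim 2 ($1900): entire amount goes to the deductible. Traveler owes $1900 (running OOP $2450). Insurer: $1900 − $1900 = $0.
Claim 3 ($2763): $475 finishes the deductible; $2288 goes to coinsurance; 50% of $2288 = $1144. Traveler owes $1619 (running OOP $4069). Insurer: $2763 − $1619 = $1144.
Claim 4 ($4792): deductible already satisfied, so traveler's share is 50% × $4792 = $2396. Cost to traveler: $2396. OOP to date $6465. Insurer: $4792 − $2396 = $2396.
Insurer total = bills − traveler's total = $10005 − $6465 = $3540.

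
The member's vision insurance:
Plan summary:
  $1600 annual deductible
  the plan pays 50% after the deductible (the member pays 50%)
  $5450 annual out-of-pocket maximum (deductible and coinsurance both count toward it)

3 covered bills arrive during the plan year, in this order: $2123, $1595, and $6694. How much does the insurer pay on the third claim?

$3903

Claim 1 — $2123: $1600 to deductible, leaving $523; coinsurance $523 × 50% = $261.50. Member owes $1861.50 (running OOP $1861.50). Insurer: $2123 − $1861.50 = $261.50.
Claim 2 — $1595: deductible already satisfied, so member's share is 50% × $1595 = $797.50. Member owes $797.50 (running OOP $2659). Plan pays $1595 − $797.50 = $797.50.
Claim 3 — $6694: deductible met; 50% of $6694 = $3347. That would push OOP to $6006, over the $5450 cap, so member pays $5450 − $2659 = $2791. Insurer: $6694 − $2791 = $3903.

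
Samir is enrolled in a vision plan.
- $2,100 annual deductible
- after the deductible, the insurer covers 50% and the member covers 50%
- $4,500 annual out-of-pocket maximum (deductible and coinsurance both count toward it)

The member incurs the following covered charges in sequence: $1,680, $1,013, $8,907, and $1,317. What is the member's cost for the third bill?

#1 ($1,680): entire amount goes to the deductible. Member pays $1,680; OOP now $1,680.
#2 ($1,013): deductible takes $420, $593 remains; coinsurance $593 × 50% = $296.50. Member pays $716.50; OOP now $2,396.50.
#3 ($8,907): deductible already satisfied, so member's share is 50% × $8,907 = $4,453.50. Adding that to $2,396.50 gives $6,850, past the $4,500 cap; member pays only $4,500 − $2,396.50 = $2,103.50.

$2,103.50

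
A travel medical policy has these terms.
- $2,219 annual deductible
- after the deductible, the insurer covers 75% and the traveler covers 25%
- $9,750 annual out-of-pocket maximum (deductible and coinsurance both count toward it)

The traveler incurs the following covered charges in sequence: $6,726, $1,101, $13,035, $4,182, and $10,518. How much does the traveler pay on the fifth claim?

Bill 1, $6,726: $2,219 finishes the deductible; $4,507 goes to coinsurance; 25% of $4,507 = $1,126.75. Traveler pays $3,345.75; OOP now $3,345.75.
Bill 2, $1,101: deductible met; 25% of $1,101 = $275.25. Traveler pays $275.25; OOP now $3,621.
Bill 3, $13,035: 25% coinsurance on $13,035 = $3,258.75. Traveler pays $3,258.75; OOP now $6,879.75.
Bill 4, $4,182: 25% coinsurance on $4,182 = $1,045.50. Cost to traveler: $1,045.50. OOP to date $7,925.25.
Bill 5, $10,518: deductible already satisfied, so traveler's share is 25% × $10,518 = $2,629.50. Adding that to $7,925.25 gives $10,554.75, past the $9,750 cap; traveler pays only $9,750 − $7,925.25 = $1,824.75.

$1,824.75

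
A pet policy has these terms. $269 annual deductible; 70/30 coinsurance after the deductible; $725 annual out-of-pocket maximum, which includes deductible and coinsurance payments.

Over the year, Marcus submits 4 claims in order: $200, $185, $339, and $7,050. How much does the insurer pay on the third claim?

$237.30

#1 ($200): entire amount goes to the deductible. Cost to owner: $200. OOP to date $200. Insurer: $200 − $200 = $0.
#2 ($185): $69 to deductible, leaving $116; 30% of $116 = $34.80. Owner owes $103.80 (running OOP $303.80). Insurer: $185 − $103.80 = $81.20.
#3 ($339): deductible met; 30% of $339 = $101.70. Owner owes $101.70 (running OOP $405.50). Plan pays $339 − $101.70 = $237.30.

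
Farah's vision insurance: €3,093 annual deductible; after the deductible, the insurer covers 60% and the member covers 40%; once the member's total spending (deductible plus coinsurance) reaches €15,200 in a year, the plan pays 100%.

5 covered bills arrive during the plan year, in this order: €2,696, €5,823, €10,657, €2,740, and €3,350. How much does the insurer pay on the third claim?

€6,394.20

Bill 1, €2,696: fully absorbed by the deductible. Cost to member: €2,696. OOP to date €2,696. Insurer: €2,696 − €2,696 = €0.
Bill 2, €5,823: €397 finishes the deductible; €5,426 goes to coinsurance; member's 40% is €2,170.40. Member owes €2,567.40 (running OOP €5,263.40). Plan pays €5,823 − €2,567.40 = €3,255.60.
Bill 3, €10,657: deductible met; 40% of €10,657 = €4,262.80. Cost to member: €4,262.80. OOP to date €9,526.20. Plan pays €10,657 − €4,262.80 = €6,394.20.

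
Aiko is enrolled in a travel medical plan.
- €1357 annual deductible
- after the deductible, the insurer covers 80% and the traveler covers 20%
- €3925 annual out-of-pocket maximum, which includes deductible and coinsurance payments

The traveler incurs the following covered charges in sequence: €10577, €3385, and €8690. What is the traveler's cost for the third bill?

#1 (€10577): deductible takes €1357, €9220 remains; coinsurance €9220 × 20% = €1844. Traveler owes €3201 (running OOP €3201).
#2 (€3385): deductible already satisfied, so traveler's share is 20% × €3385 = €677. Cost to traveler: €677. OOP to date €3878.
#3 (€8690): 20% coinsurance on €8690 = €1738. Adding that to €3878 gives €5616, past the €3925 cap; traveler pays only €3925 − €3878 = €47.

€47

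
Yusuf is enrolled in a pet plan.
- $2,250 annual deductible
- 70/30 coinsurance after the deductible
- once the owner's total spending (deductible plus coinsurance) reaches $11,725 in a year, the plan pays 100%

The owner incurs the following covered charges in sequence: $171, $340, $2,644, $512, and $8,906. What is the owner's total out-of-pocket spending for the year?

$5,346.90

Claim 1 ($171): entire amount goes to the deductible. Owner pays $171; OOP now $171.
Claim 2 ($340): all of it applies to the deductible. Owner pays $340; OOP now $511.
Claim 3 ($2,644): deductible takes $1,739, $905 remains; owner's 30% is $271.50. Owner pays $2,010.50; OOP now $2,521.50.
Claim 4 ($512): 30% coinsurance on $512 = $153.60. Owner pays $153.60; OOP now $2,675.10.
Claim 5 ($8,906): 30% coinsurance on $8,906 = $2,671.80. Cost to owner: $2,671.80. OOP to date $5,346.90.
Total paid by the owner: $171 + $340 + $2,010.50 + $153.60 + $2,671.80 = $5,346.90.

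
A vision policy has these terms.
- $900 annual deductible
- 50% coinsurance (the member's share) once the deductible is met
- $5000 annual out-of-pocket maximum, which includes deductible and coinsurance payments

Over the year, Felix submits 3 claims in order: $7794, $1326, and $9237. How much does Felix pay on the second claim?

Bill 1, $7794: $900 finishes the deductible; $6894 goes to coinsurance; 50% of $6894 = $3447. Cost to member: $4347. OOP to date $4347.
Bill 2, $1326: deductible already satisfied, so member's share is 50% × $1326 = $663. That would push OOP to $5010, over the $5000 cap, so member pays $5000 − $4347 = $653.

$653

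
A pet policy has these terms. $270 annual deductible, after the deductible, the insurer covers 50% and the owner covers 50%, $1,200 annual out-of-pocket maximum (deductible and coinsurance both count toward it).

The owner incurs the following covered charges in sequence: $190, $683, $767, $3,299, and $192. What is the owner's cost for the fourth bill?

$245

Claim 1 ($190): entire amount goes to the deductible. Owner owes $190 (running OOP $190).
Claim 2 ($683): $80 finishes the deductible; $603 goes to coinsurance; owner's 50% is $301.50. Owner owes $381.50 (running OOP $571.50).
Claim 3 ($767): 50% coinsurance on $767 = $383.50. Owner owes $383.50 (running OOP $955).
Claim 4 ($3,299): deductible already satisfied, so owner's share is 50% × $3,299 = $1,649.50. OOP would hit $2,604.50 > $1,200, so the cap limits the owner to $1,200 − $955 = $245.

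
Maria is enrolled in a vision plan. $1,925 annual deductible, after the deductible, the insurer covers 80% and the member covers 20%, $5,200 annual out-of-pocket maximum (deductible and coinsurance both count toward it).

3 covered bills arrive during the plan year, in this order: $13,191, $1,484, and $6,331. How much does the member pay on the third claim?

#1 ($13,191): deductible takes $1,925, $11,266 remains; 20% of $11,266 = $2,253.20. Member pays $4,178.20; OOP now $4,178.20.
#2 ($1,484): 20% coinsurance on $1,484 = $296.80. Cost to member: $296.80. OOP to date $4,475.
#3 ($6,331): deductible already satisfied, so member's share is 20% × $6,331 = $1,266.20. That would push OOP to $5,741.20, over the $5,200 cap, so member pays $5,200 − $4,475 = $725.

$725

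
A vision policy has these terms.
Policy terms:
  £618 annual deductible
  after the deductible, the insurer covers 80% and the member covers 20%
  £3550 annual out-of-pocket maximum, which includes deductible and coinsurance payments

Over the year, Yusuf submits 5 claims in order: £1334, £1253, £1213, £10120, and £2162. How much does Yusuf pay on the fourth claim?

£2024

Bill 1, £1334: deductible takes £618, £716 remains; coinsurance £716 × 20% = £143.20. Member owes £761.20 (running OOP £761.20).
Bill 2, £1253: deductible met; 20% of £1253 = £250.60. Member owes £250.60 (running OOP £1011.80).
Bill 3, £1213: deductible met; 20% of £1213 = £242.60. Member pays £242.60; OOP now £1254.40.
Bill 4, £10120: deductible already satisfied, so member's share is 20% × £10120 = £2024. Cost to member: £2024. OOP to date £3278.40.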